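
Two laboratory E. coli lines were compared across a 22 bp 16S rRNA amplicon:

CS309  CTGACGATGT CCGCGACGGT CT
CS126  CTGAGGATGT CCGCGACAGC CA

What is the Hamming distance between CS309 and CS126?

Mismatches occur at site 5 (C↔G), site 18 (G↔A), site 20 (T↔C), site 22 (T↔A).
That gives 4 mismatches out of 22 aligned sites, so the Hamming distance is 4.

4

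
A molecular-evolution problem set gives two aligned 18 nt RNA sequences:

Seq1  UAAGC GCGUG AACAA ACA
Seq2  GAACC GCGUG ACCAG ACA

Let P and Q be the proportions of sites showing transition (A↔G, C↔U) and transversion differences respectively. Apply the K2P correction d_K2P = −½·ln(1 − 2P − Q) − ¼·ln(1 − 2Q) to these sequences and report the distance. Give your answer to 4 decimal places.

0.2641

Mismatches occur at site 1 (U/G, transversion), site 4 (G/C, transversion), site 12 (A/C, transversion), site 15 (A/G, transition).
Of the 4 differences, 1 transition and 3 transversions over 18 sites: P = 1/18 = 0.055556, Q = 3/18 = 0.166667.
d = −0.5·ln(0.722221) − 0.25·ln(0.666666) = −0.5·(-0.325424) − 0.25·(-0.405466) = 0.2641.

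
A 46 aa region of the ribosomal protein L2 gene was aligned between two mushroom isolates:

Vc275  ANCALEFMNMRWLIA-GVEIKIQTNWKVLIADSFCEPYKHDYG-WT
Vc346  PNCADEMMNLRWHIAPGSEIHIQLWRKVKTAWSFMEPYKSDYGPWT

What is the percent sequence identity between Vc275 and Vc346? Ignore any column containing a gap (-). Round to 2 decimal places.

65.91%

Excluding the 2 gap columns leaves 44 comparable sites.
Mismatches occur at site 1 (A↔P), site 5 (L↔D), site 7 (F↔M), site 10 (M↔L), site 13 (L↔H), site 18 (V↔S), site 21 (K↔H), site 24 (T↔L), site 25 (N↔W), site 26 (W↔R), site 29 (L↔K), site 30 (I↔T), site 32 (D↔W), site 35 (C↔M), site 40 (H↔S).
29 of the 44 comparable sites match, so the percent identity is 29/44 × 100 = 65.91%.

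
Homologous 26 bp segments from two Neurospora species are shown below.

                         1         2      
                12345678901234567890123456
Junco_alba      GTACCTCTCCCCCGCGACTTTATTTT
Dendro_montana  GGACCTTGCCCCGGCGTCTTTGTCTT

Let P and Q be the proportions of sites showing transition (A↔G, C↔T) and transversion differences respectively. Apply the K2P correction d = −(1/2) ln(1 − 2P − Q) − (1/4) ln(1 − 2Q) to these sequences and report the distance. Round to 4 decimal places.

Mismatches occur at site 2 (T→G, transversion), site 7 (C→T, transition), site 8 (T→G, transversion), site 13 (C→G, transversion), site 17 (A→T, transversion), site 22 (A→G, transition), site 24 (T→C, transition).
Of the 7 differences, 3 transitions and 4 transversions over 26 sites: P = 3/26 = 0.115385, Q = 4/26 = 0.153846.
d = −0.5·ln(0.615384) − 0.25·ln(0.692308) = −0.5·(-0.485509) − 0.25·(-0.367724) = 0.3347.

0.3347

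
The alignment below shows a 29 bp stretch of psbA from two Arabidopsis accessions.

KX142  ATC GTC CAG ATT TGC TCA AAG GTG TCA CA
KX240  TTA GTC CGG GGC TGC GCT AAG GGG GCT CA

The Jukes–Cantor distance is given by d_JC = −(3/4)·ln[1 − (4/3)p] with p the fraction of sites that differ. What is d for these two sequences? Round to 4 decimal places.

0.5285

Mismatches occur at site 1 (A↔T), site 3 (C↔A), site 8 (A↔G), site 10 (A↔G), site 11 (T↔G), site 12 (T↔C), site 16 (T↔G), site 18 (A↔T), site 23 (T↔G), site 25 (T↔G), site 27 (A↔T).
p = 11/29 = 0.379310.
d = −0.75 · ln(1 − (4/3)·0.379310) = −0.75 · ln(0.494253) = −0.75 · (-0.704708) = 0.5285.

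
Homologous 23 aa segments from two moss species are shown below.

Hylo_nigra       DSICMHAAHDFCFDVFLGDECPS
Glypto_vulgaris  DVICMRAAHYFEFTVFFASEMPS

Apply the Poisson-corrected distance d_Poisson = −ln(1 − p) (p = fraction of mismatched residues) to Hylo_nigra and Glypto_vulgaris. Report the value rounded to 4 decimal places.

0.4964

Mismatches occur at site 2 (S→V), site 6 (H→R), site 10 (D→Y), site 12 (C→E), site 14 (D→T), site 17 (L→F), site 18 (G→A), site 19 (D→S), site 21 (C→M).
p = 9/23 = 0.391304.
d = −ln(1 − 0.391304) = −ln(0.608696) = 0.4964.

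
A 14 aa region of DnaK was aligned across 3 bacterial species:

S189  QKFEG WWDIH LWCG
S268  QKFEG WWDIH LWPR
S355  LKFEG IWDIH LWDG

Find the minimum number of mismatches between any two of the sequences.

2

Pairwise Hamming distances:
  S189 vs S268: 2
  S189 vs S355: 3
  S268 vs S355: 4
The smallest is 2, between S189 and S268.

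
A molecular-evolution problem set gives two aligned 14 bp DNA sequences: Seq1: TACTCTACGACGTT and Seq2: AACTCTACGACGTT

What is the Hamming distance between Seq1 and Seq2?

The sequences differ at position 1 (T/A).
That gives 1 mismatch out of 14 aligned sites, so the Hamming distance is 1.

1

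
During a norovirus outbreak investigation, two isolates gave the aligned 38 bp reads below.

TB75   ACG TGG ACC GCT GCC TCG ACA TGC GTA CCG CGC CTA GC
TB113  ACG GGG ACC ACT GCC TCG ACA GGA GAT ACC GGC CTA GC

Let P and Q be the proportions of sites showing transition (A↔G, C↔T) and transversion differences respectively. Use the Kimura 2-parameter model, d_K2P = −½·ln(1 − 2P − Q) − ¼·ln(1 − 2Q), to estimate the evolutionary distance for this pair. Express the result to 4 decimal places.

0.2893

The sequences differ at positions 4 (T/G, transversion), 10 (G/A, transition), 22 (T/G, transversion), 24 (C/A, transversion), 26 (T/A, transversion), 27 (A/T, transversion), 28 (C/A, transversion), 30 (G/C, transversion), 31 (C/G, transversion).
Of the 9 differences, 1 transition and 8 transversions over 38 sites: P = 1/38 = 0.026316, Q = 8/38 = 0.210526.
d = −0.5·ln(0.736842) − 0.25·ln(0.578948) = −0.5·(-0.305382) − 0.25·(-0.546543) = 0.2893.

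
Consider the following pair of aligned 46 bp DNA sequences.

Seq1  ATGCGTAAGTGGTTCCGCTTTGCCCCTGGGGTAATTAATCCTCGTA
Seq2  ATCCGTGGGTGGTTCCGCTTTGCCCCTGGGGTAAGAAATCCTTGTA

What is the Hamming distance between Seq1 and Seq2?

Mismatches occur at site 3 (G/C), site 7 (A/G), site 8 (A/G), site 35 (T/G), site 36 (T/A), site 43 (C/T).
That gives 6 mismatches out of 46 aligned sites, so the Hamming distance is 6.

6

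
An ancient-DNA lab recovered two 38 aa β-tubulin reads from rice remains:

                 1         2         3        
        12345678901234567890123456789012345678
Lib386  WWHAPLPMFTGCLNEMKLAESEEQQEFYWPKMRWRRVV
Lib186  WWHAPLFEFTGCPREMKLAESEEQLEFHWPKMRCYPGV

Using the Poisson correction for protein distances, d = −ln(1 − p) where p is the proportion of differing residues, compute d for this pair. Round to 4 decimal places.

0.3054

Mismatches occur at site 7 (P→F), site 8 (M→E), site 13 (L→P), site 14 (N→R), site 25 (Q→L), site 28 (Y→H), site 34 (W→C), site 35 (R→Y), site 36 (R→P), site 37 (V→G).
p = 10/38 = 0.263158.
d = −ln(1 − 0.263158) = −ln(0.736842) = 0.3054.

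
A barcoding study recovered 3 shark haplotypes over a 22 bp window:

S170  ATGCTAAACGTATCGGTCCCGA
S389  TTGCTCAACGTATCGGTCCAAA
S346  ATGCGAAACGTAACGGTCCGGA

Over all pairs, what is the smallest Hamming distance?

Pairwise Hamming distances:
  S170 vs S389: 4
  S170 vs S346: 3
  S389 vs S346: 6
The smallest is 3, between S170 and S346.

3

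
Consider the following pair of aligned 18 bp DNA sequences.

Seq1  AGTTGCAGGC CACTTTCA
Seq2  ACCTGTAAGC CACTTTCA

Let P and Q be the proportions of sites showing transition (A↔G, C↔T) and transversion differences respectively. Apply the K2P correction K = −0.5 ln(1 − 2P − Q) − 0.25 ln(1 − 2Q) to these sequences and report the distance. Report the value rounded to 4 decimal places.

0.2757

Differing sites — 2:G/C (Tv); 3:T/C (Ti); 6:C/T (Ti); 8:G/A (Ti).
Of the 4 differences, 3 transitions and 1 transversion over 18 sites: P = 3/18 = 0.166667, Q = 1/18 = 0.055556.
d = −0.5·ln(0.611110) − 0.25·ln(0.888888) = −0.5·(-0.492478) − 0.25·(-0.117784) = 0.2757.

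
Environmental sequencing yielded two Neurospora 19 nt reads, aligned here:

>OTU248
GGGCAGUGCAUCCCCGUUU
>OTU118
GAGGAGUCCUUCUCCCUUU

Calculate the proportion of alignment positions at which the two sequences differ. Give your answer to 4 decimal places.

The sequences differ at positions 2 (G/A), 4 (C/G), 8 (G/C), 10 (A/U), 13 (C/U), 16 (G/C).
There are 6 differences over 19 sites, so p = 6/19 = 0.3158.

0.3158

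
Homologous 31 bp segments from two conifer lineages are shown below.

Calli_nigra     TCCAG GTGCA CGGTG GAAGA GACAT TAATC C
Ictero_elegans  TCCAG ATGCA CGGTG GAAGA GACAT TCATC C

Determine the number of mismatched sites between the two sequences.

Mismatches occur at site 6 (G/A), site 27 (A/C).
That gives 2 mismatches out of 31 aligned sites, so the Hamming distance is 2.

2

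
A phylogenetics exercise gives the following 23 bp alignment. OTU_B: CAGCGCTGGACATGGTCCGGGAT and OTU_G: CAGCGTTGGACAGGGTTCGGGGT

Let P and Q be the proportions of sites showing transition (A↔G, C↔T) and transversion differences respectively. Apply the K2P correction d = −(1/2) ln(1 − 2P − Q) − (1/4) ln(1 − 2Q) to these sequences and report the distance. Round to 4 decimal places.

0.2042

Differing sites — 6:C/T (Ti); 13:T/G (Tv); 17:C/T (Ti); 22:A/G (Ti).
Of the 4 differences, 3 transitions and 1 transversion over 23 sites: P = 3/23 = 0.130435, Q = 1/23 = 0.043478.
d = −0.5·ln(0.695652) − 0.25·ln(0.913044) = −0.5·(-0.362906) − 0.25·(-0.090971) = 0.2042.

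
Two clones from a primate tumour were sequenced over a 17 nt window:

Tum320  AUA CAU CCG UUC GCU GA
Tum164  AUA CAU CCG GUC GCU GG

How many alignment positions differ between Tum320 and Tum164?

Differing sites — 10:U/G; 17:A/G.
That gives 2 mismatches out of 17 aligned sites, so the Hamming distance is 2.

2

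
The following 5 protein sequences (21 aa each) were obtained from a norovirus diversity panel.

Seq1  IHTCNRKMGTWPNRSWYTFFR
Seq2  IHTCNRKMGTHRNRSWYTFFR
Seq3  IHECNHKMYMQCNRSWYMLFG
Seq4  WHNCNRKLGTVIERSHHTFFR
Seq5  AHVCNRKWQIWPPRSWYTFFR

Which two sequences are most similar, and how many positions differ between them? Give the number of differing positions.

Pairwise Hamming distances:
  Seq1 vs Seq2: 2
  Seq1 vs Seq3: 9
  Seq1 vs Seq4: 8
  Seq1 vs Seq5: 6
  Seq2 vs Seq3: 9
  Seq2 vs Seq4: 8
  Seq2 vs Seq5: 8
  Seq3 vs Seq4: 14
  Seq3 vs Seq5: 12
  Seq4 vs Seq5: 10
The smallest is 2, between Seq1 and Seq2.

2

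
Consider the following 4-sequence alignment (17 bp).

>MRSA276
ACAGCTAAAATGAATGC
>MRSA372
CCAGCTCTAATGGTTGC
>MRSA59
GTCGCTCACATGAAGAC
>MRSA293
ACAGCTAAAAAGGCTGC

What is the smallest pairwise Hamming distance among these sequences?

Pairwise Hamming distances:
  MRSA276 vs MRSA372: 5
  MRSA276 vs MRSA59: 7
  MRSA276 vs MRSA293: 3
  MRSA372 vs MRSA59: 9
  MRSA372 vs MRSA293: 5
  MRSA59 vs MRSA293: 10
The smallest is 3, between MRSA276 and MRSA293.

3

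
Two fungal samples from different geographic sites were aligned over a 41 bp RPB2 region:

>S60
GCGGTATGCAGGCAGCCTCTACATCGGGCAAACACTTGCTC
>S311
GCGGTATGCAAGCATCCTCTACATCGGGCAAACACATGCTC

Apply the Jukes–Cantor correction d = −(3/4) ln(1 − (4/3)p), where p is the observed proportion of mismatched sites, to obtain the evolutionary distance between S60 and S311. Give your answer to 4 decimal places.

0.0770

The sequences differ at positions 11 (G/A), 15 (G/T), 36 (T/A).
p = 3/41 = 0.073171.
d = −0.75 · ln(1 − (4/3)·0.073171) = −0.75 · ln(0.902439) = −0.75 · (-0.102654) = 0.0770.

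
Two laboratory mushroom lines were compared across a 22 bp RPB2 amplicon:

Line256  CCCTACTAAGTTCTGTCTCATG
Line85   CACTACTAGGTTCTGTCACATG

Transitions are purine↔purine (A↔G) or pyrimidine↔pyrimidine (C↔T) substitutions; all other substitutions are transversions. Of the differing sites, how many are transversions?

2

Mismatches occur at site 2 (C→A, transversion), site 9 (A→G, transition), site 18 (T→A, transversion).
Of the 3 differences, 1 transition and 2 transversions, so the answer is 2.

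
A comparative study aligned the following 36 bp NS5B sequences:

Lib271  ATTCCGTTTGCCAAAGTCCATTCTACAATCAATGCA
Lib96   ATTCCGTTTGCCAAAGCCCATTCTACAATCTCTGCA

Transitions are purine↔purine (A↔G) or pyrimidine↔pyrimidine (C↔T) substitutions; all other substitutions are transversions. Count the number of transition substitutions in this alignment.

The sequences differ at positions 17 (T/C, transition), 31 (A/T, transversion), 32 (A/C, transversion).
Of the 3 differences, 1 transition and 2 transversions, so the answer is 1.

1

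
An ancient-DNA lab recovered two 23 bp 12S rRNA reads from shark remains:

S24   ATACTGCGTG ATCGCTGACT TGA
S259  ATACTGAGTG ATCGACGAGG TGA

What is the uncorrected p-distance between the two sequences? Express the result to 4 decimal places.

0.2174

Differing sites — 7:C/A; 15:C/A; 16:T/C; 19:C/G; 20:T/G.
There are 5 differences over 23 sites, so p = 5/23 = 0.2174.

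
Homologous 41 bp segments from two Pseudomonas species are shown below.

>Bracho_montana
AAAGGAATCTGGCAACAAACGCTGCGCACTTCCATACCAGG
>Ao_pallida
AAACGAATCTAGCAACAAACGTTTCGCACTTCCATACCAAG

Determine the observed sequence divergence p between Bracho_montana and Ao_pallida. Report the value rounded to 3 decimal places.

0.122

The sequences differ at positions 4 (G/C), 11 (G/A), 22 (C/T), 24 (G/T), 40 (G/A).
There are 5 differences over 41 sites, so p = 5/41 = 0.122.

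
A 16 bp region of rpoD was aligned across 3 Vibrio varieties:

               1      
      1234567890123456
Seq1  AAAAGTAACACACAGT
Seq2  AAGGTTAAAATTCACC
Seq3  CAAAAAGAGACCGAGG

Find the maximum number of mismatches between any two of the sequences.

12

Pairwise Hamming distances:
  Seq1 vs Seq2: 8
  Seq1 vs Seq3: 8
  Seq2 vs Seq3: 12
The largest is 12, between Seq2 and Seq3.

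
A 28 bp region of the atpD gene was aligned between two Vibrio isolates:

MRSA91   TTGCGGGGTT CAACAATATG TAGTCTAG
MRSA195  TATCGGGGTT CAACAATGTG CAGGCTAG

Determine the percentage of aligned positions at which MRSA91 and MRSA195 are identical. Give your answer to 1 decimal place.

82.1%

The sequences differ at positions 2 (T/A), 3 (G/T), 18 (A/G), 21 (T/C), 24 (T/G).
23 of the 28 sites match, so the percent identity is 23/28 × 100 = 82.1%.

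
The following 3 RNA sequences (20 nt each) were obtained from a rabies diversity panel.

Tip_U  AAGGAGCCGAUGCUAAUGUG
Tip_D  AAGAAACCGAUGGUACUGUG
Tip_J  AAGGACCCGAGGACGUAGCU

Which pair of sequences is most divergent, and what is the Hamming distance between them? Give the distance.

Pairwise Hamming distances:
  Tip_U vs Tip_D: 4
  Tip_U vs Tip_J: 9
  Tip_D vs Tip_J: 10
The largest is 10, between Tip_D and Tip_J.

10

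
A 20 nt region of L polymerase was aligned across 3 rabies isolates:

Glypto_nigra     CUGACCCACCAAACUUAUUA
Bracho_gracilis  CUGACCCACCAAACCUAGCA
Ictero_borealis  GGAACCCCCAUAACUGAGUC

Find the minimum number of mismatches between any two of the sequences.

3

Pairwise Hamming distances:
  Glypto_nigra vs Bracho_gracilis: 3
  Glypto_nigra vs Ictero_borealis: 9
  Bracho_gracilis vs Ictero_borealis: 10
The smallest is 3, between Glypto_nigra and Bracho_gracilis.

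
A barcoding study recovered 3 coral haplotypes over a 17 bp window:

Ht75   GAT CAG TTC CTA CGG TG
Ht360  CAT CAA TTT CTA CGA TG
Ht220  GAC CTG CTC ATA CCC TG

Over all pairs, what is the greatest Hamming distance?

Pairwise Hamming distances:
  Ht75 vs Ht360: 4
  Ht75 vs Ht220: 6
  Ht360 vs Ht220: 9
The largest is 9, between Ht360 and Ht220.

9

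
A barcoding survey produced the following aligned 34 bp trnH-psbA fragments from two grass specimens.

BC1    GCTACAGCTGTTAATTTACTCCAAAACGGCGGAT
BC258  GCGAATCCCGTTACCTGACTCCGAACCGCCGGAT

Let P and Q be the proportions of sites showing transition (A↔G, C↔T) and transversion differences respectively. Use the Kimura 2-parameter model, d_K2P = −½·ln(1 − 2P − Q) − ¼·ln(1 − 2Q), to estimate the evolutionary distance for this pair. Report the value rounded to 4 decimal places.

0.4243

Mismatches occur at site 3 (T→G, transversion), site 5 (C→A, transversion), site 6 (A→T, transversion), site 7 (G→C, transversion), site 9 (T→C, transition), site 14 (A→C, transversion), site 15 (T→C, transition), site 17 (T→G, transversion), site 23 (A→G, transition), site 26 (A→C, transversion), site 29 (G→C, transversion).
Of the 11 differences, 3 transitions and 8 transversions over 34 sites: P = 3/34 = 0.088235, Q = 8/34 = 0.235294.
d = −0.5·ln(0.588236) − 0.25·ln(0.529412) = −0.5·(-0.530627) − 0.25·(-0.635988) = 0.4243.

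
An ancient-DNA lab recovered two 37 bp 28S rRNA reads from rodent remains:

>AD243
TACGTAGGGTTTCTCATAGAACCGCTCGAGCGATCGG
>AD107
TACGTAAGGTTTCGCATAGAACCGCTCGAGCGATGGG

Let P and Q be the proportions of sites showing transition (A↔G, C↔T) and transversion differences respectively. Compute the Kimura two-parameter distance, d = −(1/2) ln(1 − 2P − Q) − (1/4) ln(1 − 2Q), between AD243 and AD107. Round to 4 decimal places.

The sequences differ at positions 7 (G/A, transition), 14 (T/G, transversion), 35 (C/G, transversion).
Of the 3 differences, 1 transition and 2 transversions over 37 sites: P = 1/37 = 0.027027, Q = 2/37 = 0.054054.
d = −0.5·ln(0.891892) − 0.25·ln(0.891892) = −0.5·(-0.114410) − 0.25·(-0.114410) = 0.0858.

0.0858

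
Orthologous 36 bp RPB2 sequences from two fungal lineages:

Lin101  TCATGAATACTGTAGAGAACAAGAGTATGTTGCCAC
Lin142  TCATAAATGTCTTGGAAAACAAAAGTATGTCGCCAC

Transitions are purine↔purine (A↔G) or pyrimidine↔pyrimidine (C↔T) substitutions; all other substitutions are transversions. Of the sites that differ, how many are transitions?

Differing sites — 5:G/A (Ti); 9:A/G (Ti); 10:C/T (Ti); 11:T/C (Ti); 12:G/T (Tv); 14:A/G (Ti); 17:G/A (Ti); 23:G/A (Ti); 31:T/C (Ti).
Of the 9 differences, 8 transitions and 1 transversion, so the answer is 8.

8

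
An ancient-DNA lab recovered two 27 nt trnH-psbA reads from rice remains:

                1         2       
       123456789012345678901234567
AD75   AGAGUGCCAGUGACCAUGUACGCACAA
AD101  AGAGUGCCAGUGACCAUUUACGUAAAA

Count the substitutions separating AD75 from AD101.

3

The sequences differ at positions 18 (G/U), 23 (C/U), 25 (C/A).
That gives 3 mismatches out of 27 aligned sites, so the Hamming distance is 3.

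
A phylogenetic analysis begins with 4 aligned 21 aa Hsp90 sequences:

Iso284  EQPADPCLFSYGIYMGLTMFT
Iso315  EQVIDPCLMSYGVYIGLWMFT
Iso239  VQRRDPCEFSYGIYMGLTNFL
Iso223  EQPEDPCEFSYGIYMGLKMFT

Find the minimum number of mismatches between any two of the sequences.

3

Pairwise Hamming distances:
  Iso284 vs Iso315: 6
  Iso284 vs Iso239: 6
  Iso284 vs Iso223: 3
  Iso315 vs Iso239: 10
  Iso315 vs Iso223: 7
  Iso239 vs Iso223: 6
The smallest is 3, between Iso284 and Iso223.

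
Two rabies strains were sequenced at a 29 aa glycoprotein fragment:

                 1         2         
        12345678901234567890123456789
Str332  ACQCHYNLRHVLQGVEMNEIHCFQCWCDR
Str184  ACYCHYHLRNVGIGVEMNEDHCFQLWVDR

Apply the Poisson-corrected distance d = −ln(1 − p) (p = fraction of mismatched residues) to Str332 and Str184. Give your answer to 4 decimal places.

0.3228

Differing sites — 3:Q/Y; 7:N/H; 10:H/N; 12:L/G; 13:Q/I; 20:I/D; 25:C/L; 27:C/V.
p = 8/29 = 0.275862.
d = −ln(1 − 0.275862) = −ln(0.724138) = 0.3228.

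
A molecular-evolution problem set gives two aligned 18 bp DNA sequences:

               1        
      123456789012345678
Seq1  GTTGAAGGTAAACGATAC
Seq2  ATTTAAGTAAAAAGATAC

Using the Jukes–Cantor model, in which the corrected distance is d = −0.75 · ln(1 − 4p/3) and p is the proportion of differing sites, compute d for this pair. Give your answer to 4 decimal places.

The sequences differ at positions 1 (G/A), 4 (G/T), 8 (G/T), 9 (T/A), 13 (C/A).
p = 5/18 = 0.277778.
d = −0.75 · ln(1 − (4/3)·0.277778) = −0.75 · ln(0.629629) = −0.75 · (-0.462625) = 0.3470.

0.3470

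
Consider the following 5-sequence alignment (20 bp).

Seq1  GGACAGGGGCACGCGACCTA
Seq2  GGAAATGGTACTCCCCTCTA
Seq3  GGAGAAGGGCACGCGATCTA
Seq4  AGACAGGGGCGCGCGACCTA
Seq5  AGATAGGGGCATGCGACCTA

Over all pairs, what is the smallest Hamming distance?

2

Pairwise Hamming distances:
  Seq1 vs Seq2: 10
  Seq1 vs Seq3: 3
  Seq1 vs Seq4: 2
  Seq1 vs Seq5: 3
  Seq2 vs Seq3: 9
  Seq2 vs Seq4: 11
  Seq2 vs Seq5: 10
  Seq3 vs Seq4: 5
  Seq3 vs Seq5: 5
  Seq4 vs Seq5: 3
The smallest is 2, between Seq1 and Seq4.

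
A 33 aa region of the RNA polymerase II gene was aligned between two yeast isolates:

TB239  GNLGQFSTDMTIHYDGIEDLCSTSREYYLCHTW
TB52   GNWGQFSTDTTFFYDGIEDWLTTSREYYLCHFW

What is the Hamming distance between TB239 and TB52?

Mismatches occur at site 3 (L↔W), site 10 (M↔T), site 12 (I↔F), site 13 (H↔F), site 20 (L↔W), site 21 (C↔L), site 22 (S↔T), site 32 (T↔F).
That gives 8 mismatches out of 33 aligned sites, so the Hamming distance is 8.

8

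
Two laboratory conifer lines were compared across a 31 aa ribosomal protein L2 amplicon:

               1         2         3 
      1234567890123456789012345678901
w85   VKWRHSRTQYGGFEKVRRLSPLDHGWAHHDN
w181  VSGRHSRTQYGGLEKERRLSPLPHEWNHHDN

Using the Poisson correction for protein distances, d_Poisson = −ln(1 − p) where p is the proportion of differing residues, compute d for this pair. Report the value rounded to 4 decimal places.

0.2559

The sequences differ at positions 2 (K/S), 3 (W/G), 13 (F/L), 16 (V/E), 23 (D/P), 25 (G/E), 27 (A/N).
p = 7/31 = 0.225806.
d = −ln(1 − 0.225806) = −ln(0.774194) = 0.2559.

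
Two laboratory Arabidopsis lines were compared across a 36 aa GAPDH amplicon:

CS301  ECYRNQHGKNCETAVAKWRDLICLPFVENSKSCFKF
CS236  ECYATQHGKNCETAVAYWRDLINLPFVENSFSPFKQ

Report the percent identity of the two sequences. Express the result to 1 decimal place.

The sequences differ at positions 4 (R/A), 5 (N/T), 17 (K/Y), 23 (C/N), 31 (K/F), 33 (C/P), 36 (F/Q).
29 of the 36 sites match, so the percent identity is 29/36 × 100 = 80.6%.

80.6%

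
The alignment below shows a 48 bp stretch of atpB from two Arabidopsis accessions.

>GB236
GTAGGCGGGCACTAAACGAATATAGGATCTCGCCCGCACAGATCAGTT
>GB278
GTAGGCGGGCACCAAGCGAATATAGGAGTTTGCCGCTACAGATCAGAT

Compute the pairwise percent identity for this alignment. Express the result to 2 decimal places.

Differing sites — 13:T/C; 16:A/G; 28:T/G; 29:C/T; 31:C/T; 35:C/G; 36:G/C; 37:C/T; 47:T/A.
39 of the 48 sites match, so the percent identity is 39/48 × 100 = 81.25%.

81.25%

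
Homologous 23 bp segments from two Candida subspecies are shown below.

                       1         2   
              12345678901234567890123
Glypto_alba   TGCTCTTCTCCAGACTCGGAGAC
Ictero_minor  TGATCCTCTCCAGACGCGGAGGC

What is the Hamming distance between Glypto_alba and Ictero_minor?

Mismatches occur at site 3 (C↔A), site 6 (T↔C), site 16 (T↔G), site 22 (A↔G).
That gives 4 mismatches out of 23 aligned sites, so the Hamming distance is 4.

4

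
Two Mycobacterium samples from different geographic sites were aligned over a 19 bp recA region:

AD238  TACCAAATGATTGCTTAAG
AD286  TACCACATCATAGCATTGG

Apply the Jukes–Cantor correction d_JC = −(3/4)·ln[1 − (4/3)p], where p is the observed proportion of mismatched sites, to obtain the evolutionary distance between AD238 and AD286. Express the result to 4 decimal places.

0.4099

Mismatches occur at site 6 (A→C), site 9 (G→C), site 12 (T→A), site 15 (T→A), site 17 (A→T), site 18 (A→G).
p = 6/19 = 0.315789.
d = −0.75 · ln(1 − (4/3)·0.315789) = −0.75 · ln(0.578948) = −0.75 · (-0.546543) = 0.4099.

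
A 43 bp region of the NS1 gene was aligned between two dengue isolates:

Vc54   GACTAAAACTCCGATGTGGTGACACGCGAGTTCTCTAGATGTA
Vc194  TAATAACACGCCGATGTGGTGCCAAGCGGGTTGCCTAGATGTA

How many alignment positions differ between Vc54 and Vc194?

The sequences differ at positions 1 (G/T), 3 (C/A), 7 (A/C), 10 (T/G), 22 (A/C), 25 (C/A), 29 (A/G), 33 (C/G), 34 (T/C).
That gives 9 mismatches out of 43 aligned sites, so the Hamming distance is 9.

9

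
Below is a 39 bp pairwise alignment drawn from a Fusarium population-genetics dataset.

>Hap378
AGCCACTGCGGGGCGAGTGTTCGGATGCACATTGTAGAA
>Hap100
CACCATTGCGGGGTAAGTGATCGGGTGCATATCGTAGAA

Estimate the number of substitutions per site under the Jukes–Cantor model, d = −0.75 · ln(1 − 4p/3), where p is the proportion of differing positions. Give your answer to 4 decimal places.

0.2758

Mismatches occur at site 1 (A→C), site 2 (G→A), site 6 (C→T), site 14 (C→T), site 15 (G→A), site 20 (T→A), site 25 (A→G), site 30 (C→T), site 33 (T→C).
p = 9/39 = 0.230769.
d = −0.75 · ln(1 − (4/3)·0.230769) = −0.75 · ln(0.692308) = −0.75 · (-0.367724) = 0.2758.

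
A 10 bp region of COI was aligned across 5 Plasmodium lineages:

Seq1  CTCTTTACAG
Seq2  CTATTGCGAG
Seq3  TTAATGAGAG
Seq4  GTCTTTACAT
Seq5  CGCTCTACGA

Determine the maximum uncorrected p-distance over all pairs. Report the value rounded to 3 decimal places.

Pairwise Hamming distances:
  Seq1 vs Seq2: 4
  Seq1 vs Seq3: 5
  Seq1 vs Seq4: 2
  Seq1 vs Seq5: 4
  Seq2 vs Seq3: 3
  Seq2 vs Seq4: 6
  Seq2 vs Seq5: 8
  Seq3 vs Seq4: 6
  Seq3 vs Seq5: 9
  Seq4 vs Seq5: 5
The largest is 9 mismatches, between Seq3 and Seq5; p = 9/10 = 0.900.

0.900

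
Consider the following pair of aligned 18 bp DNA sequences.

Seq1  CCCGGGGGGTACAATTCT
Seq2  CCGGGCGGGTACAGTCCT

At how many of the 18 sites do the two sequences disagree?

4

Differing sites — 3:C/G; 6:G/C; 14:A/G; 16:T/C.
That gives 4 mismatches out of 18 aligned sites, so the Hamming distance is 4.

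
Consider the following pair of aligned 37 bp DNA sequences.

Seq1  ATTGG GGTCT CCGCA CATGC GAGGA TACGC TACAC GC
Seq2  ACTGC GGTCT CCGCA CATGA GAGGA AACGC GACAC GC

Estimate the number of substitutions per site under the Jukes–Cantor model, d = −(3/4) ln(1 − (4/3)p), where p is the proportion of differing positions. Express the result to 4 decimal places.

0.1490

The sequences differ at positions 2 (T/C), 5 (G/C), 20 (C/A), 26 (T/A), 31 (T/G).
p = 5/37 = 0.135135.
d = −0.75 · ln(1 − (4/3)·0.135135) = −0.75 · ln(0.819820) = −0.75 · (-0.198670) = 0.1490.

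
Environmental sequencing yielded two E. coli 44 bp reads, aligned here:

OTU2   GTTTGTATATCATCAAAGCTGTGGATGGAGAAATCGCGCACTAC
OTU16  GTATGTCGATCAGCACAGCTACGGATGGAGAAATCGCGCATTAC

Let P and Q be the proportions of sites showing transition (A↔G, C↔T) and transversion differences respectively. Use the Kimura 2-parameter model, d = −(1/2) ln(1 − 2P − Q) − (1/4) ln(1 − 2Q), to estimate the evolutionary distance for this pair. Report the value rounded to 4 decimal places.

The sequences differ at positions 3 (T/A, transversion), 7 (A/C, transversion), 8 (T/G, transversion), 13 (T/G, transversion), 16 (A/C, transversion), 21 (G/A, transition), 22 (T/C, transition), 41 (C/T, transition).
Of the 8 differences, 3 transitions and 5 transversions over 44 sites: P = 3/44 = 0.068182, Q = 5/44 = 0.113636.
d = −0.5·ln(0.750000) − 0.25·ln(0.772728) = −0.5·(-0.287682) − 0.25·(-0.257828) = 0.2083.

0.2083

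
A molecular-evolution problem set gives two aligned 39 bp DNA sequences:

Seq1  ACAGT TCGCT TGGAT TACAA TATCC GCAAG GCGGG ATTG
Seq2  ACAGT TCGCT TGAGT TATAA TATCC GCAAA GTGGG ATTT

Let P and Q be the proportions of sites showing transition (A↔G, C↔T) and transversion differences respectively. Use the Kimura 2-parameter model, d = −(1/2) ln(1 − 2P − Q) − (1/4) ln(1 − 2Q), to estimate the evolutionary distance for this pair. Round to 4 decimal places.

Differing sites — 13:G/A (Ti); 14:A/G (Ti); 18:C/T (Ti); 30:G/A (Ti); 32:C/T (Ti); 39:G/T (Tv).
Of the 6 differences, 5 transitions and 1 transversion over 39 sites: P = 5/39 = 0.128205, Q = 1/39 = 0.025641.
d = −0.5·ln(0.717949) − 0.25·ln(0.948718) = −0.5·(-0.331357) − 0.25·(-0.052644) = 0.1788.

0.1788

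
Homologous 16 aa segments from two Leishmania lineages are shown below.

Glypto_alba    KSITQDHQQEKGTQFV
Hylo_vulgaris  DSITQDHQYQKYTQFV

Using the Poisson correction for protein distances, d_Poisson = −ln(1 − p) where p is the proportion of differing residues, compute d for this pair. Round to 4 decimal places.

The sequences differ at positions 1 (K/D), 9 (Q/Y), 10 (E/Q), 12 (G/Y).
p = 4/16 = 0.250000.
d = −ln(1 − 0.250000) = −ln(0.750000) = 0.2877.

0.2877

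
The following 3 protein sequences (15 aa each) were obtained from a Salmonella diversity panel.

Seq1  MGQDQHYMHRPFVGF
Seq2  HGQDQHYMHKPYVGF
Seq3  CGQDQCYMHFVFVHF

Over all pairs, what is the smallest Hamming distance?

Pairwise Hamming distances:
  Seq1 vs Seq2: 3
  Seq1 vs Seq3: 5
  Seq2 vs Seq3: 6
The smallest is 3, between Seq1 and Seq2.

3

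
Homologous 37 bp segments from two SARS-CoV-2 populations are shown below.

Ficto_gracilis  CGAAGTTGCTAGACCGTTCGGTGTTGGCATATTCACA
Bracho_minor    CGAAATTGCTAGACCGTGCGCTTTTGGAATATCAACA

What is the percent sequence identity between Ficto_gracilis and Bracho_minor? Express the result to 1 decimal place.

81.1%

Mismatches occur at site 5 (G→A), site 18 (T→G), site 21 (G→C), site 23 (G→T), site 28 (C→A), site 33 (T→C), site 34 (C→A).
30 of the 37 sites match, so the percent identity is 30/37 × 100 = 81.1%.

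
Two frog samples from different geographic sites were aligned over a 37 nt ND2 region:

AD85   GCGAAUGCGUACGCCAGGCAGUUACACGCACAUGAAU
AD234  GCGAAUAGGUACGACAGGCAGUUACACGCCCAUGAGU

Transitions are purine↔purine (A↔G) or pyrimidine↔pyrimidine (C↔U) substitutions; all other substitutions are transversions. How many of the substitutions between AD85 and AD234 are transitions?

2

Mismatches occur at site 7 (G→A, transition), site 8 (C→G, transversion), site 14 (C→A, transversion), site 30 (A→C, transversion), site 36 (A→G, transition).
Of the 5 differences, 2 transitions and 3 transversions, so the answer is 2.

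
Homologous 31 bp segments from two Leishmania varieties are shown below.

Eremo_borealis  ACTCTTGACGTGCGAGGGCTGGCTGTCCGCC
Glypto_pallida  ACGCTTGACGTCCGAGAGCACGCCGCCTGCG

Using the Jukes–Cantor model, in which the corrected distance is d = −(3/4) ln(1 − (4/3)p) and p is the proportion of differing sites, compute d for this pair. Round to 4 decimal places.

Mismatches occur at site 3 (T/G), site 12 (G/C), site 17 (G/A), site 20 (T/A), site 21 (G/C), site 24 (T/C), site 26 (T/C), site 28 (C/T), site 31 (C/G).
p = 9/31 = 0.290323.
d = −0.75 · ln(1 − (4/3)·0.290323) = −0.75 · ln(0.612903) = −0.75 · (-0.489549) = 0.3672.

0.3672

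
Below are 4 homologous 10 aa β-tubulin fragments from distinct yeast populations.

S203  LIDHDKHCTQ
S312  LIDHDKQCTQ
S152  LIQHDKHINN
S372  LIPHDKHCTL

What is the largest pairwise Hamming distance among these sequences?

Pairwise Hamming distances:
  S203 vs S312: 1
  S203 vs S152: 4
  S203 vs S372: 2
  S312 vs S152: 5
  S312 vs S372: 3
  S152 vs S372: 4
The largest is 5, between S312 and S152.

5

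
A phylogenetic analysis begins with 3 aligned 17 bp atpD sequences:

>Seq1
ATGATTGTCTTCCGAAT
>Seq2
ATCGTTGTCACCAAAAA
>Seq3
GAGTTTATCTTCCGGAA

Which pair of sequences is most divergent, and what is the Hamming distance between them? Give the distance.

Pairwise Hamming distances:
  Seq1 vs Seq2: 7
  Seq1 vs Seq3: 6
  Seq2 vs Seq3: 10
The largest is 10, between Seq2 and Seq3.

10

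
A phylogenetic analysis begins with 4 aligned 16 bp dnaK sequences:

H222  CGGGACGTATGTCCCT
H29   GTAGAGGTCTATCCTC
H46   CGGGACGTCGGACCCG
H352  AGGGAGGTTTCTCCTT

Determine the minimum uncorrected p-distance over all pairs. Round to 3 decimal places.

Pairwise Hamming distances:
  H222 vs H29: 8
  H222 vs H46: 4
  H222 vs H352: 5
  H29 vs H46: 9
  H29 vs H352: 6
  H46 vs H352: 8
The smallest is 4 mismatches, between H222 and H46; p = 4/16 = 0.250.

0.250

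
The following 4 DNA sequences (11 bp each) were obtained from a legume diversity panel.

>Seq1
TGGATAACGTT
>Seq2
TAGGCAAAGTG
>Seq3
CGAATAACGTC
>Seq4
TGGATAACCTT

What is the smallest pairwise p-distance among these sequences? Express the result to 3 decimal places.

0.091

Pairwise Hamming distances:
  Seq1 vs Seq2: 5
  Seq1 vs Seq3: 3
  Seq1 vs Seq4: 1
  Seq2 vs Seq3: 7
  Seq2 vs Seq4: 6
  Seq3 vs Seq4: 4
The smallest is 1 mismatch, between Seq1 and Seq4; p = 1/11 = 0.091.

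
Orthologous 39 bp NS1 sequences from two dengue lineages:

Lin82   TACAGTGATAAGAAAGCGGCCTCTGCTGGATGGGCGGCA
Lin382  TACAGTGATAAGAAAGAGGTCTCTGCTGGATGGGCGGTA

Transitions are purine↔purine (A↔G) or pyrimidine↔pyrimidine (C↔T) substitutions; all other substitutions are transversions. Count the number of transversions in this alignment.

1

Differing sites — 17:C/A (Tv); 20:C/T (Ti); 38:C/T (Ti).
Of the 3 differences, 2 transitions and 1 transversion, so the answer is 1.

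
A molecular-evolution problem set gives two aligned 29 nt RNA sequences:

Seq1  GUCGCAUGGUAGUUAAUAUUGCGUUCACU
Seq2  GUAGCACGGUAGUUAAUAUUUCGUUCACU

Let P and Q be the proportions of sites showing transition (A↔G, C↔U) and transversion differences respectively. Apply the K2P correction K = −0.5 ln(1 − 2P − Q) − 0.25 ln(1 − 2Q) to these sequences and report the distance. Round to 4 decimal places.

0.1113

Mismatches occur at site 3 (C↔A, transversion), site 7 (U↔C, transition), site 21 (G↔U, transversion).
Of the 3 differences, 1 transition and 2 transversions over 29 sites: P = 1/29 = 0.034483, Q = 2/29 = 0.068966.
d = −0.5·ln(0.862068) − 0.25·ln(0.862068) = −0.5·(-0.148421) − 0.25·(-0.148421) = 0.1113.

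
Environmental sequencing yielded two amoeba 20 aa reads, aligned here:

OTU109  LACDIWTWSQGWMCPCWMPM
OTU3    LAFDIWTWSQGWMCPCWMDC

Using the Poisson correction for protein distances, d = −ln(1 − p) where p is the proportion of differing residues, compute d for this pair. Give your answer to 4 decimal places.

The sequences differ at positions 3 (C/F), 19 (P/D), 20 (M/C).
p = 3/20 = 0.150000.
d = −ln(1 − 0.150000) = −ln(0.850000) = 0.1625.

0.1625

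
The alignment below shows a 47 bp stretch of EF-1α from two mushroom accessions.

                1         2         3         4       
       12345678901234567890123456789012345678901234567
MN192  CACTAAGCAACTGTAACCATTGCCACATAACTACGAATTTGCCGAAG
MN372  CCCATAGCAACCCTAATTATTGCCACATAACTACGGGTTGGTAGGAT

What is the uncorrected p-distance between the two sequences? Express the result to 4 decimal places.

The sequences differ at positions 2 (A/C), 4 (T/A), 5 (A/T), 12 (T/C), 13 (G/C), 17 (C/T), 18 (C/T), 36 (A/G), 37 (A/G), 40 (T/G), 42 (C/T), 43 (C/A), 45 (A/G), 47 (G/T).
There are 14 differences over 47 sites, so p = 14/47 = 0.2979.

0.2979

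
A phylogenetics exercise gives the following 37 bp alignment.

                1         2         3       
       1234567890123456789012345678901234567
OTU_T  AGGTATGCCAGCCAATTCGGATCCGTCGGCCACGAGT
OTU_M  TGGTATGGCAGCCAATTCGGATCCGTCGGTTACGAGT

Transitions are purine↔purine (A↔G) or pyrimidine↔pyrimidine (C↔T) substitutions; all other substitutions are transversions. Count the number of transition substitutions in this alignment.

2

Mismatches occur at site 1 (A→T, transversion), site 8 (C→G, transversion), site 30 (C→T, transition), site 31 (C→T, transition).
Of the 4 differences, 2 transitions and 2 transversions, so the answer is 2.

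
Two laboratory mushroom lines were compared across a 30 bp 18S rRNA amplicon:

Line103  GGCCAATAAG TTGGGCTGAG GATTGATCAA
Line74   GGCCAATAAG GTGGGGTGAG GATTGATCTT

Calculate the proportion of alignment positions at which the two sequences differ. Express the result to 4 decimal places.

0.1333

Differing sites — 11:T/G; 16:C/G; 29:A/T; 30:A/T.
There are 4 differences over 30 sites, so p = 4/30 = 0.1333.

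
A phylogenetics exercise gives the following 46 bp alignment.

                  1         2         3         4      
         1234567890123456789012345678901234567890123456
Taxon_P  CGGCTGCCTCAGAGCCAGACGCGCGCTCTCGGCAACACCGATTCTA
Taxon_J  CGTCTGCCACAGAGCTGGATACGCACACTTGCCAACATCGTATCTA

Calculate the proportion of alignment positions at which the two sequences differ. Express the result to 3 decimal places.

Differing sites — 3:G/T; 9:T/A; 16:C/T; 17:A/G; 20:C/T; 21:G/A; 25:G/A; 27:T/A; 30:C/T; 32:G/C; 38:C/T; 41:A/T; 42:T/A.
There are 13 differences over 46 sites, so p = 13/46 = 0.283.

0.283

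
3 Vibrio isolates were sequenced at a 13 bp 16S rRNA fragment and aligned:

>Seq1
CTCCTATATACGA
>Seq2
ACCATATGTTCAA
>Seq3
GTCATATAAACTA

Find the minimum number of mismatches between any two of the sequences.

4

Pairwise Hamming distances:
  Seq1 vs Seq2: 6
  Seq1 vs Seq3: 4
  Seq2 vs Seq3: 6
The smallest is 4, between Seq1 and Seq3.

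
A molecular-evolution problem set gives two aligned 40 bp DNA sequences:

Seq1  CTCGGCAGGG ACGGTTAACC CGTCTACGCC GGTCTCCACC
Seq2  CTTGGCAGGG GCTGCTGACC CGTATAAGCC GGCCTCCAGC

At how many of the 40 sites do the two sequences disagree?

The sequences differ at positions 3 (C/T), 11 (A/G), 13 (G/T), 15 (T/C), 17 (A/G), 24 (C/A), 27 (C/A), 33 (T/C), 39 (C/G).
That gives 9 mismatches out of 40 aligned sites, so the Hamming distance is 9.

9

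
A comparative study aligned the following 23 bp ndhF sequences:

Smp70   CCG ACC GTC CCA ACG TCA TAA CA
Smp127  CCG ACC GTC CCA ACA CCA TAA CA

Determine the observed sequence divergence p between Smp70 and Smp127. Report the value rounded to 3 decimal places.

0.087

The sequences differ at positions 15 (G/A), 16 (T/C).
There are 2 differences over 23 sites, so p = 2/23 = 0.087.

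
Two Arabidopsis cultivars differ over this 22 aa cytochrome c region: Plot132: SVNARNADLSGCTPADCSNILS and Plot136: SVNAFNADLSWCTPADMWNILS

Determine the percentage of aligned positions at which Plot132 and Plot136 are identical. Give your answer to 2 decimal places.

The sequences differ at positions 5 (R/F), 11 (G/W), 17 (C/M), 18 (S/W).
18 of the 22 sites match, so the percent identity is 18/22 × 100 = 81.82%.

81.82%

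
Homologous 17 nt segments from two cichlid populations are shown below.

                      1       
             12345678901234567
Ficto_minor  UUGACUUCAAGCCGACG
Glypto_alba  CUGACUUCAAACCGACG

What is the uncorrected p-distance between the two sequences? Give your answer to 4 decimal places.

0.1176

Mismatches occur at site 1 (U↔C), site 11 (G↔A).
There are 2 differences over 17 sites, so p = 2/17 = 0.1176.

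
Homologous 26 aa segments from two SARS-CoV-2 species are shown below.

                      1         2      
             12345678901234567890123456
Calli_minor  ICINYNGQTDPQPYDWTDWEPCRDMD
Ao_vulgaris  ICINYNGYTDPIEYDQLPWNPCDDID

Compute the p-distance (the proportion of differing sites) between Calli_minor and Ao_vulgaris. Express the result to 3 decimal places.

Mismatches occur at site 8 (Q↔Y), site 12 (Q↔I), site 13 (P↔E), site 16 (W↔Q), site 17 (T↔L), site 18 (D↔P), site 20 (E↔N), site 23 (R↔D), site 25 (M↔I).
There are 9 differences over 26 sites, so p = 9/26 = 0.346.

0.346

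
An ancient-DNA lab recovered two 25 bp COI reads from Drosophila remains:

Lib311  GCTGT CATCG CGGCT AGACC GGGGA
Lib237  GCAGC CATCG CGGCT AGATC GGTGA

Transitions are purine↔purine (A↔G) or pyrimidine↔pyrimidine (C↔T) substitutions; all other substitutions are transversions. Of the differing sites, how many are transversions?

Differing sites — 3:T/A (Tv); 5:T/C (Ti); 19:C/T (Ti); 23:G/T (Tv).
Of the 4 differences, 2 transitions and 2 transversions, so the answer is 2.

2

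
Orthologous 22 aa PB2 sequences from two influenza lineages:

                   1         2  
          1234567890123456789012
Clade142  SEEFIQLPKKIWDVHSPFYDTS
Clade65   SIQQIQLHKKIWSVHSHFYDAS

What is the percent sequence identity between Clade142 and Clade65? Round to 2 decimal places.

68.18%

Differing sites — 2:E/I; 3:E/Q; 4:F/Q; 8:P/H; 13:D/S; 17:P/H; 21:T/A.
15 of the 22 sites match, so the percent identity is 15/22 × 100 = 68.18%.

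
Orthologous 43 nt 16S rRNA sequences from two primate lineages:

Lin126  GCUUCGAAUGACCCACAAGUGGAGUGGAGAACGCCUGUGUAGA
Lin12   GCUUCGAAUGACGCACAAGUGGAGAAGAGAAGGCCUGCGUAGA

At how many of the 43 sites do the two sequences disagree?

5

Differing sites — 13:C/G; 25:U/A; 26:G/A; 32:C/G; 38:U/C.
That gives 5 mismatches out of 43 aligned sites, so the Hamming distance is 5.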